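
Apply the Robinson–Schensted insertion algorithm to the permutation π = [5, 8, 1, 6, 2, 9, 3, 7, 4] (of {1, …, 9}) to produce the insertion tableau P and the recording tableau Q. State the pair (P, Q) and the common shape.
P = [1, 2, 3, 4] / [5, 6, 7] / [8, 9];  Q = [1, 2, 6, 8] / [3, 4, 7] / [5, 9];  common shape = (4, 3, 2)

Row-insert the values π_1, π_2, … into P one at a time, bumping the leftmost entry strictly greater than the inserted value down to the next row. The recording tableau Q records, in position (i, j), the step at which that cell was added to P.
  Insert 5 (step 1): P = [5];  Q = [1]
  Insert 8 (step 2): P = [5, 8];  Q = [1, 2]
  Insert 1 (step 3): P = [1, 8] / [5];  Q = [1, 2] / [3]
  Insert 6 (step 4): P = [1, 6] / [5, 8];  Q = [1, 2] / [3, 4]
  Insert 2 (step 5): P = [1, 2] / [5, 6] / [8];  Q = [1, 2] / [3, 4] / [5]
  Insert 9 (step 6): P = [1, 2, 9] / [5, 6] / [8];  Q = [1, 2, 6] / [3, 4] / [5]
  Insert 3 (step 7): P = [1, 2, 3] / [5, 6, 9] / [8];  Q = [1, 2, 6] / [3, 4, 7] / [5]
  Insert 7 (step 8): P = [1, 2, 3, 7] / [5, 6, 9] / [8];  Q = [1, 2, 6, 8] / [3, 4, 7] / [5]
  Insert 4 (step 9): P = [1, 2, 3, 4] / [5, 6, 7] / [8, 9];  Q = [1, 2, 6, 8] / [3, 4, 7] / [5, 9]
Final shape: (4, 3, 2).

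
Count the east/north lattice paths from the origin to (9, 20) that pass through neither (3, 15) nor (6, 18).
Number of paths = 8455253

Inclusion–exclusion. Total paths: C(29, 9) = 10015005. Through P₁: C(18, 3)·C(11, 6) = 376992. Through P₂: C(24, 6)·C(5, 3) = 1345960. Since P₁ is strictly southwest of P₂, a monotone path through both must visit P₁ then P₂; paths through both = C(18, 3)·C(6, 3)·C(5, 3) = 163200. Avoid both = 10015005 − 376992 − 1345960 + 163200 = 8455253.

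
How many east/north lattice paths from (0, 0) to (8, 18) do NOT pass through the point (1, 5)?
Number of paths = 1097155

Total paths from (0, 0) to (8, 18): C(26, 8) = 1562275. Paths through (1, 5): (paths (0, 0) → (1, 5)) × (paths (1, 5) → (8, 18)) = C(6, 1) · C(20, 7) = 6 · 77520 = 465120. Avoidance count = 1562275 − 465120 = 1097155.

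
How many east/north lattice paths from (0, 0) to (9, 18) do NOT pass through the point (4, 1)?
Number of paths = 4555155

Total paths from (0, 0) to (9, 18): C(27, 9) = 4686825. Paths through (4, 1): (paths (0, 0) → (4, 1)) × (paths (4, 1) → (9, 18)) = C(5, 4) · C(22, 5) = 5 · 26334 = 131670. Avoidance count = 4686825 − 131670 = 4555155.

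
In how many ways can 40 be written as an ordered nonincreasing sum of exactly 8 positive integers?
p(40, 8 parts) = 3319

Partitions of n into exactly k parts are in bijection with partitions of n − k into at most k parts (subtract 1 from each part). So p(40, exactly 8) = p(32, parts ≤ 8). Computing via the recurrence p(m, j) = p(m, j−1) + p(m−j, j) gives 3319.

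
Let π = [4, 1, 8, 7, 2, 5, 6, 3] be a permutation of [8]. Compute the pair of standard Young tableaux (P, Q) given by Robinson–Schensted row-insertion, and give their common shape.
P = [1, 2, 3, 6] / [4, 5] / [7] / [8];  Q = [1, 3, 6, 7] / [2, 4] / [5] / [8];  common shape = (4, 2, 1, 1)

Row-insert the values π_1, π_2, … into P one at a time, bumping the leftmost entry strictly greater than the inserted value down to the next row. The recording tableau Q records, in position (i, j), the step at which that cell was added to P.
  Insert 4 (step 1): P = [4];  Q = [1]
  Insert 1 (step 2): P = [1] / [4];  Q = [1] / [2]
  Insert 8 (step 3): P = [1, 8] / [4];  Q = [1, 3] / [2]
  Insert 7 (step 4): P = [1, 7] / [4, 8];  Q = [1, 3] / [2, 4]
  Insert 2 (step 5): P = [1, 2] / [4, 7] / [8];  Q = [1, 3] / [2, 4] / [5]
  Insert 5 (step 6): P = [1, 2, 5] / [4, 7] / [8];  Q = [1, 3, 6] / [2, 4] / [5]
  Insert 6 (step 7): P = [1, 2, 5, 6] / [4, 7] / [8];  Q = [1, 3, 6, 7] / [2, 4] / [5]
  Insert 3 (step 8): P = [1, 2, 3, 6] / [4, 5] / [7] / [8];  Q = [1, 3, 6, 7] / [2, 4] / [5] / [8]
Final shape: (4, 2, 1, 1).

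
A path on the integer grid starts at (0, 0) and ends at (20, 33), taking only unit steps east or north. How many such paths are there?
Number of paths = 202355008436035

A monotone lattice path from (0, 0) to (20, 33) consists of 20 east steps and 33 north steps in some order, so it is determined by which 20 of the 53 steps are east. The count is C(53, 20) = 202355008436035.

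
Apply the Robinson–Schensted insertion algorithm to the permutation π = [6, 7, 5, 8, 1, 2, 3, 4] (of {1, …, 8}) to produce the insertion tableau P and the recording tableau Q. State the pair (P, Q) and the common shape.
P = [1, 2, 3, 4] / [5, 7, 8] / [6];  Q = [1, 2, 4, 8] / [3, 6, 7] / [5];  common shape = (4, 3, 1)

Row-insert the values π_1, π_2, … into P one at a time, bumping the leftmost entry strictly greater than the inserted value down to the next row. The recording tableau Q records, in position (i, j), the step at which that cell was added to P.
  Insert 6 (step 1): P = [6];  Q = [1]
  Insert 7 (step 2): P = [6, 7];  Q = [1, 2]
  Insert 5 (step 3): P = [5, 7] / [6];  Q = [1, 2] / [3]
  Insert 8 (step 4): P = [5, 7, 8] / [6];  Q = [1, 2, 4] / [3]
  Insert 1 (step 5): P = [1, 7, 8] / [5] / [6];  Q = [1, 2, 4] / [3] / [5]
  Insert 2 (step 6): P = [1, 2, 8] / [5, 7] / [6];  Q = [1, 2, 4] / [3, 6] / [5]
  Insert 3 (step 7): P = [1, 2, 3] / [5, 7, 8] / [6];  Q = [1, 2, 4] / [3, 6, 7] / [5]
  Insert 4 (step 8): P = [1, 2, 3, 4] / [5, 7, 8] / [6];  Q = [1, 2, 4, 8] / [3, 6, 7] / [5]
Final shape: (4, 3, 1).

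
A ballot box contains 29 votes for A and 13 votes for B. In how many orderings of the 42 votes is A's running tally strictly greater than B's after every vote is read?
Strict-lead orderings = 9721421440

Total orderings of the 42 votes with 29 for A: C(42, 29) = 25518731280. By the Bertrand ballot formula (Cycle Lemma / reflection principle), the number of orderings in which A is strictly ahead of B throughout is (p − q)/(p + q) · C(p + q, p) = (29 − 13)/(29 + 13) · 25518731280 = 9721421440.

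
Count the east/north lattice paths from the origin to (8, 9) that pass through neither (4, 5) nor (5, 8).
Number of paths = 12358

Inclusion–exclusion. Total paths: C(17, 8) = 24310. Through P₁: C(9, 4)·C(8, 4) = 8820. Through P₂: C(13, 5)·C(4, 3) = 5148. Since P₁ is strictly southwest of P₂, a monotone path through both must visit P₁ then P₂; paths through both = C(9, 4)·C(4, 1)·C(4, 3) = 2016. Avoid both = 24310 − 8820 − 5148 + 2016 = 12358.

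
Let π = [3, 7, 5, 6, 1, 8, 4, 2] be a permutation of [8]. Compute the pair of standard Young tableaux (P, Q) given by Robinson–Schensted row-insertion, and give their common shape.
P = [1, 2, 6, 8] / [3, 4] / [5] / [7];  Q = [1, 2, 4, 6] / [3, 7] / [5] / [8];  common shape = (4, 2, 1, 1)

Row-insert the values π_1, π_2, … into P one at a time, bumping the leftmost entry strictly greater than the inserted value down to the next row. The recording tableau Q records, in position (i, j), the step at which that cell was added to P.
  Insert 3 (step 1): P = [3];  Q = [1]
  Insert 7 (step 2): P = [3, 7];  Q = [1, 2]
  Insert 5 (step 3): P = [3, 5] / [7];  Q = [1, 2] / [3]
  Insert 6 (step 4): P = [3, 5, 6] / [7];  Q = [1, 2, 4] / [3]
  Insert 1 (step 5): P = [1, 5, 6] / [3] / [7];  Q = [1, 2, 4] / [3] / [5]
  Insert 8 (step 6): P = [1, 5, 6, 8] / [3] / [7];  Q = [1, 2, 4, 6] / [3] / [5]
  Insert 4 (step 7): P = [1, 4, 6, 8] / [3, 5] / [7];  Q = [1, 2, 4, 6] / [3, 7] / [5]
  Insert 2 (step 8): P = [1, 2, 6, 8] / [3, 4] / [5] / [7];  Q = [1, 2, 4, 6] / [3, 7] / [5] / [8]
Final shape: (4, 2, 1, 1).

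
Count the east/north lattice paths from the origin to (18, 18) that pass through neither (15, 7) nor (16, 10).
Number of paths = 8804727129

Inclusion–exclusion. Total paths: C(36, 18) = 9075135300. Through P₁: C(22, 15)·C(14, 3) = 62078016. Through P₂: C(26, 16)·C(10, 2) = 239028075. Since P₁ is strictly southwest of P₂, a monotone path through both must visit P₁ then P₂; paths through both = C(22, 15)·C(4, 1)·C(10, 2) = 30697920. Avoid both = 9075135300 − 62078016 − 239028075 + 30697920 = 8804727129.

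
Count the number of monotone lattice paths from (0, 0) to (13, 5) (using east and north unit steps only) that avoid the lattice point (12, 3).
Number of paths = 7203

Total paths from (0, 0) to (13, 5): C(18, 13) = 8568. Paths through (12, 3): (paths (0, 0) → (12, 3)) × (paths (12, 3) → (13, 5)) = C(15, 12) · C(3, 1) = 455 · 3 = 1365. Avoidance count = 8568 − 1365 = 7203.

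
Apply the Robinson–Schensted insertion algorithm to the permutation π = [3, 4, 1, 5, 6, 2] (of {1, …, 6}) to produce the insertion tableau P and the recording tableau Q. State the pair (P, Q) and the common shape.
P = [1, 2, 5, 6] / [3, 4];  Q = [1, 2, 4, 5] / [3, 6];  common shape = (4, 2)

Row-insert the values π_1, π_2, … into P one at a time, bumping the leftmost entry strictly greater than the inserted value down to the next row. The recording tableau Q records, in position (i, j), the step at which that cell was added to P.
  Insert 3 (step 1): P = [3];  Q = [1]
  Insert 4 (step 2): P = [3, 4];  Q = [1, 2]
  Insert 1 (step 3): P = [1, 4] / [3];  Q = [1, 2] / [3]
  Insert 5 (step 4): P = [1, 4, 5] / [3];  Q = [1, 2, 4] / [3]
  Insert 6 (step 5): P = [1, 4, 5, 6] / [3];  Q = [1, 2, 4, 5] / [3]
  Insert 2 (step 6): P = [1, 2, 5, 6] / [3, 4];  Q = [1, 2, 4, 5] / [3, 6]
Final shape: (4, 2).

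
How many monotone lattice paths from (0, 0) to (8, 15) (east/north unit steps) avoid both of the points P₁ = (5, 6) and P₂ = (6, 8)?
Number of paths = 330462

Inclusion–exclusion. Total paths: C(23, 8) = 490314. Through P₁: C(11, 5)·C(12, 3) = 101640. Through P₂: C(14, 6)·C(9, 2) = 108108. Since P₁ is strictly southwest of P₂, a monotone path through both must visit P₁ then P₂; paths through both = C(11, 5)·C(3, 1)·C(9, 2) = 49896. Avoid both = 490314 − 101640 − 108108 + 49896 = 330462.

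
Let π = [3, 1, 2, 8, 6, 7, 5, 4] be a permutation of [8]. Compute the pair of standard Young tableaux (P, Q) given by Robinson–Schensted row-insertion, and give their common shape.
P = [1, 2, 4, 7] / [3, 5] / [6] / [8];  Q = [1, 3, 4, 6] / [2, 5] / [7] / [8];  common shape = (4, 2, 1, 1)

Row-insert the values π_1, π_2, … into P one at a time, bumping the leftmost entry strictly greater than the inserted value down to the next row. The recording tableau Q records, in position (i, j), the step at which that cell was added to P.
  Insert 3 (step 1): P = [3];  Q = [1]
  Insert 1 (step 2): P = [1] / [3];  Q = [1] / [2]
  Insert 2 (step 3): P = [1, 2] / [3];  Q = [1, 3] / [2]
  Insert 8 (step 4): P = [1, 2, 8] / [3];  Q = [1, 3, 4] / [2]
  Insert 6 (step 5): P = [1, 2, 6] / [3, 8];  Q = [1, 3, 4] / [2, 5]
  Insert 7 (step 6): P = [1, 2, 6, 7] / [3, 8];  Q = [1, 3, 4, 6] / [2, 5]
  Insert 5 (step 7): P = [1, 2, 5, 7] / [3, 6] / [8];  Q = [1, 3, 4, 6] / [2, 5] / [7]
  Insert 4 (step 8): P = [1, 2, 4, 7] / [3, 5] / [6] / [8];  Q = [1, 3, 4, 6] / [2, 5] / [7] / [8]
Final shape: (4, 2, 1, 1).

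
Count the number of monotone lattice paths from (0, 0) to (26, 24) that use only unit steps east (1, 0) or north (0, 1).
Number of paths = 121548660036300

A monotone lattice path from (0, 0) to (26, 24) consists of 26 east steps and 24 north steps in some order, so it is determined by which 26 of the 50 steps are east. The count is C(50, 26) = 121548660036300.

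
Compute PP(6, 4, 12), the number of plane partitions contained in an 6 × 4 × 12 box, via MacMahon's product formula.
PP(6, 4, 12) = 64344818940480

Evaluate the triple product over i = 1..6, j = 1..4, k = 1..12. The factors are (2/1) · (3/2) · (4/3) · (5/4) · (6/5) · (7/6) · (8/7) · (9/8) · … (288 factors total). The numerators and denominators telescope so the product is an integer; carrying out the multiplication exactly gives PP(6, 4, 12) = 64344818940480.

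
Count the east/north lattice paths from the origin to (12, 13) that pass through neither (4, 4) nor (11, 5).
Number of paths = 3464328

Inclusion–exclusion. Total paths: C(25, 12) = 5200300. Through P₁: C(8, 4)·C(17, 8) = 1701700. Through P₂: C(16, 11)·C(9, 1) = 39312. Since P₁ is strictly southwest of P₂, a monotone path through both must visit P₁ then P₂; paths through both = C(8, 4)·C(8, 7)·C(9, 1) = 5040. Avoid both = 5200300 − 1701700 − 39312 + 5040 = 3464328.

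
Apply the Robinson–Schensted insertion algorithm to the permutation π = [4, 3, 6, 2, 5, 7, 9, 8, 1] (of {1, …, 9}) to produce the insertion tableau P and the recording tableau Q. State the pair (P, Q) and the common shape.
P = [1, 5, 7, 8] / [2, 6, 9] / [3] / [4];  Q = [1, 3, 6, 7] / [2, 5, 8] / [4] / [9];  common shape = (4, 3, 1, 1)

Row-insert the values π_1, π_2, … into P one at a time, bumping the leftmost entry strictly greater than the inserted value down to the next row. The recording tableau Q records, in position (i, j), the step at which that cell was added to P.
  Insert 4 (step 1): P = [4];  Q = [1]
  Insert 3 (step 2): P = [3] / [4];  Q = [1] / [2]
  Insert 6 (step 3): P = [3, 6] / [4];  Q = [1, 3] / [2]
  Insert 2 (step 4): P = [2, 6] / [3] / [4];  Q = [1, 3] / [2] / [4]
  Insert 5 (step 5): P = [2, 5] / [3, 6] / [4];  Q = [1, 3] / [2, 5] / [4]
  Insert 7 (step 6): P = [2, 5, 7] / [3, 6] / [4];  Q = [1, 3, 6] / [2, 5] / [4]
  Insert 9 (step 7): P = [2, 5, 7, 9] / [3, 6] / [4];  Q = [1, 3, 6, 7] / [2, 5] / [4]
  Insert 8 (step 8): P = [2, 5, 7, 8] / [3, 6, 9] / [4];  Q = [1, 3, 6, 7] / [2, 5, 8] / [4]
  Insert 1 (step 9): P = [1, 5, 7, 8] / [2, 6, 9] / [3] / [4];  Q = [1, 3, 6, 7] / [2, 5, 8] / [4] / [9]
Final shape: (4, 3, 1, 1).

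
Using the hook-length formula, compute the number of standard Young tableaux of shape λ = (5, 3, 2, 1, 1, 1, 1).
# SYT of shape (5, 3, 2, 1, 1, 1, 1) = 47775

Hook-length formula: f^λ = n! / Π hook(c), product over all cells c of the Young diagram. For λ = (5, 3, 2, 1, 1, 1, 1), n = 14 boxes. Hook lengths by row (left-to-right, top-to-bottom): [11, 6, 4, 2, 1]; [8, 3, 1]; [6, 1]; [4]; [3]; [2]; [1]. Product of hooks = 1824768. So f^λ = 14! / 1824768 = 87178291200 / 1824768 = 47775.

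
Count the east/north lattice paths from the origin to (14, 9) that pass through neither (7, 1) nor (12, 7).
Number of paths = 485558

Inclusion–exclusion. Total paths: C(23, 14) = 817190. Through P₁: C(8, 7)·C(15, 7) = 51480. Through P₂: C(19, 12)·C(4, 2) = 302328. Since P₁ is strictly southwest of P₂, a monotone path through both must visit P₁ then P₂; paths through both = C(8, 7)·C(11, 5)·C(4, 2) = 22176. Avoid both = 817190 − 51480 − 302328 + 22176 = 485558.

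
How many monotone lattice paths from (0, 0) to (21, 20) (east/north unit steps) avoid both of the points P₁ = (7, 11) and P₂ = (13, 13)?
Number of paths = 181928869980

Inclusion–exclusion. Total paths: C(41, 21) = 269128937220. Through P₁: C(18, 7)·C(23, 14) = 26006254560. Through P₂: C(26, 13)·C(15, 8) = 66927861000. Since P₁ is strictly southwest of P₂, a monotone path through both must visit P₁ then P₂; paths through both = C(18, 7)·C(8, 6)·C(15, 8) = 5734048320. Avoid both = 269128937220 − 26006254560 − 66927861000 + 5734048320 = 181928869980.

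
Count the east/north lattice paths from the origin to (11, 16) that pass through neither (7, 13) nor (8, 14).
Number of paths = 8677395

Inclusion–exclusion. Total paths: C(27, 11) = 13037895. Through P₁: C(20, 7)·C(7, 4) = 2713200. Through P₂: C(22, 8)·C(5, 3) = 3197700. Since P₁ is strictly southwest of P₂, a monotone path through both must visit P₁ then P₂; paths through both = C(20, 7)·C(2, 1)·C(5, 3) = 1550400. Avoid both = 13037895 − 2713200 − 3197700 + 1550400 = 8677395.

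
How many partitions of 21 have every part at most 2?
p(21, parts ≤ 2) = 11

Use the recurrence p(n, m) = p(n, m−1) + p(n−m, m): either the largest part is < m (count p(n, m−1)) or the largest part is exactly m (remove one copy of m, count p(n−m, m)). With p(0, ·) = 1 this gives p(21, parts ≤ 2) = 11. (By conjugating Young diagrams, this also counts partitions of 21 into at most 2 parts.)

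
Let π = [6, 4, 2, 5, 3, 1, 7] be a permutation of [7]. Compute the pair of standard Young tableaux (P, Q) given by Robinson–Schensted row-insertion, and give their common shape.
P = [1, 3, 7] / [2, 5] / [4] / [6];  Q = [1, 4, 7] / [2, 5] / [3] / [6];  common shape = (3, 2, 1, 1)

Row-insert the values π_1, π_2, … into P one at a time, bumping the leftmost entry strictly greater than the inserted value down to the next row. The recording tableau Q records, in position (i, j), the step at which that cell was added to P.
  Insert 6 (step 1): P = [6];  Q = [1]
  Insert 4 (step 2): P = [4] / [6];  Q = [1] / [2]
  Insert 2 (step 3): P = [2] / [4] / [6];  Q = [1] / [2] / [3]
  Insert 5 (step 4): P = [2, 5] / [4] / [6];  Q = [1, 4] / [2] / [3]
  Insert 3 (step 5): P = [2, 3] / [4, 5] / [6];  Q = [1, 4] / [2, 5] / [3]
  Insert 1 (step 6): P = [1, 3] / [2, 5] / [4] / [6];  Q = [1, 4] / [2, 5] / [3] / [6]
  Insert 7 (step 7): P = [1, 3, 7] / [2, 5] / [4] / [6];  Q = [1, 4, 7] / [2, 5] / [3] / [6]
Final shape: (3, 2, 1, 1).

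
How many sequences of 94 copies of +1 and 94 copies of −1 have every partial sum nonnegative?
C_94 = 239993345518077005168915776623476723006280827488229600

These ballot sequences are counted by the Catalan number C_n = (1/(n + 1)) · C(2n, n). For n = 94: C_94 = (1/95) · C(188, 94) = 22799367824217315491046998779230288685596678611381812000/95 = 239993345518077005168915776623476723006280827488229600.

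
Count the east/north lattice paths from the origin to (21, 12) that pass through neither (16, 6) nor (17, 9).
Number of paths = 221432684

Inclusion–exclusion. Total paths: C(33, 21) = 354817320. Through P₁: C(22, 16)·C(11, 5) = 34471206. Through P₂: C(26, 17)·C(7, 4) = 109359250. Since P₁ is strictly southwest of P₂, a monotone path through both must visit P₁ then P₂; paths through both = C(22, 16)·C(4, 1)·C(7, 4) = 10445820. Avoid both = 354817320 − 34471206 − 109359250 + 10445820 = 221432684.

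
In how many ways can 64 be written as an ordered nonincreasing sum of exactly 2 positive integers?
p(64, 2 parts) = 32

Partitions of n into exactly k parts are in bijection with partitions of n − k into at most k parts (subtract 1 from each part). So p(64, exactly 2) = p(62, parts ≤ 2). Computing via the recurrence p(m, j) = p(m, j−1) + p(m−j, j) gives 32.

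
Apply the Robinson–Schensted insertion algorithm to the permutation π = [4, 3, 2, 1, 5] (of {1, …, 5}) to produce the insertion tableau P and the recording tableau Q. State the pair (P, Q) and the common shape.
P = [1, 5] / [2] / [3] / [4];  Q = [1, 5] / [2] / [3] / [4];  common shape = (2, 1, 1, 1)

Row-insert the values π_1, π_2, … into P one at a time, bumping the leftmost entry strictly greater than the inserted value down to the next row. The recording tableau Q records, in position (i, j), the step at which that cell was added to P.
  Insert 4 (step 1): P = [4];  Q = [1]
  Insert 3 (step 2): P = [3] / [4];  Q = [1] / [2]
  Insert 2 (step 3): P = [2] / [3] / [4];  Q = [1] / [2] / [3]
  Insert 1 (step 4): P = [1] / [2] / [3] / [4];  Q = [1] / [2] / [3] / [4]
  Insert 5 (step 5): P = [1, 5] / [2] / [3] / [4];  Q = [1, 5] / [2] / [3] / [4]
Final shape: (2, 1, 1, 1).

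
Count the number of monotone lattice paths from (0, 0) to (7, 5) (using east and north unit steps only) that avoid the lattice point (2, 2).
Number of paths = 456

Total paths from (0, 0) to (7, 5): C(12, 7) = 792. Paths through (2, 2): (paths (0, 0) → (2, 2)) × (paths (2, 2) → (7, 5)) = C(4, 2) · C(8, 5) = 6 · 56 = 336. Avoidance count = 792 − 336 = 456.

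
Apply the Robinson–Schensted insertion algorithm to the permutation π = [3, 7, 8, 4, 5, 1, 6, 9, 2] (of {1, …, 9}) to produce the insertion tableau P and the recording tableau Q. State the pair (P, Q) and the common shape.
P = [1, 2, 5, 6, 9] / [3, 4] / [7, 8];  Q = [1, 2, 3, 7, 8] / [4, 5] / [6, 9];  common shape = (5, 2, 2)

Row-insert the values π_1, π_2, … into P one at a time, bumping the leftmost entry strictly greater than the inserted value down to the next row. The recording tableau Q records, in position (i, j), the step at which that cell was added to P.
  Insert 3 (step 1): P = [3];  Q = [1]
  Insert 7 (step 2): P = [3, 7];  Q = [1, 2]
  Insert 8 (step 3): P = [3, 7, 8];  Q = [1, 2, 3]
  Insert 4 (step 4): P = [3, 4, 8] / [7];  Q = [1, 2, 3] / [4]
  Insert 5 (step 5): P = [3, 4, 5] / [7, 8];  Q = [1, 2, 3] / [4, 5]
  Insert 1 (step 6): P = [1, 4, 5] / [3, 8] / [7];  Q = [1, 2, 3] / [4, 5] / [6]
  Insert 6 (step 7): P = [1, 4, 5, 6] / [3, 8] / [7];  Q = [1, 2, 3, 7] / [4, 5] / [6]
  Insert 9 (step 8): P = [1, 4, 5, 6, 9] / [3, 8] / [7];  Q = [1, 2, 3, 7, 8] / [4, 5] / [6]
  Insert 2 (step 9): P = [1, 2, 5, 6, 9] / [3, 4] / [7, 8];  Q = [1, 2, 3, 7, 8] / [4, 5] / [6, 9]
Final shape: (5, 2, 2).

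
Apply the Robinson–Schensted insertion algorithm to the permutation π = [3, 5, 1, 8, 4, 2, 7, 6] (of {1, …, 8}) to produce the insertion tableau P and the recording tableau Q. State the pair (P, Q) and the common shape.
P = [1, 2, 6] / [3, 4, 7] / [5, 8];  Q = [1, 2, 4] / [3, 5, 7] / [6, 8];  common shape = (3, 3, 2)

Row-insert the values π_1, π_2, … into P one at a time, bumping the leftmost entry strictly greater than the inserted value down to the next row. The recording tableau Q records, in position (i, j), the step at which that cell was added to P.
  Insert 3 (step 1): P = [3];  Q = [1]
  Insert 5 (step 2): P = [3, 5];  Q = [1, 2]
  Insert 1 (step 3): P = [1, 5] / [3];  Q = [1, 2] / [3]
  Insert 8 (step 4): P = [1, 5, 8] / [3];  Q = [1, 2, 4] / [3]
  Insert 4 (step 5): P = [1, 4, 8] / [3, 5];  Q = [1, 2, 4] / [3, 5]
  Insert 2 (step 6): P = [1, 2, 8] / [3, 4] / [5];  Q = [1, 2, 4] / [3, 5] / [6]
  Insert 7 (step 7): P = [1, 2, 7] / [3, 4, 8] / [5];  Q = [1, 2, 4] / [3, 5, 7] / [6]
  Insert 6 (step 8): P = [1, 2, 6] / [3, 4, 7] / [5, 8];  Q = [1, 2, 4] / [3, 5, 7] / [6, 8]
Final shape: (3, 3, 2).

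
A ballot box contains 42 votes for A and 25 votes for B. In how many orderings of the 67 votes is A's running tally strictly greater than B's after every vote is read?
Strict-lead orderings = 424618798185894312

Total orderings of the 67 votes with 42 for A: C(67, 42) = 1673497616379701112. By the Bertrand ballot formula (Cycle Lemma / reflection principle), the number of orderings in which A is strictly ahead of B throughout is (p − q)/(p + q) · C(p + q, p) = (42 − 25)/(42 + 25) · 1673497616379701112 = 424618798185894312.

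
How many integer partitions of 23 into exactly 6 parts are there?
p(23, 6 parts) = 163

Partitions of n into exactly k parts are in bijection with partitions of n − k into at most k parts (subtract 1 from each part). So p(23, exactly 6) = p(17, parts ≤ 6). Computing via the recurrence p(m, j) = p(m, j−1) + p(m−j, j) gives 163.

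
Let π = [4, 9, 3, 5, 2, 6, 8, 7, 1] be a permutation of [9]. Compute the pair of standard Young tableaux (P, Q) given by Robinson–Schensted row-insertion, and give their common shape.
P = [1, 5, 6, 7] / [2, 8] / [3, 9] / [4];  Q = [1, 2, 6, 7] / [3, 4] / [5, 8] / [9];  common shape = (4, 2, 2, 1)

Row-insert the values π_1, π_2, … into P one at a time, bumping the leftmost entry strictly greater than the inserted value down to the next row. The recording tableau Q records, in position (i, j), the step at which that cell was added to P.
  Insert 4 (step 1): P = [4];  Q = [1]
  Insert 9 (step 2): P = [4, 9];  Q = [1, 2]
  Insert 3 (step 3): P = [3, 9] / [4];  Q = [1, 2] / [3]
  Insert 5 (step 4): P = [3, 5] / [4, 9];  Q = [1, 2] / [3, 4]
  Insert 2 (step 5): P = [2, 5] / [3, 9] / [4];  Q = [1, 2] / [3, 4] / [5]
  Insert 6 (step 6): P = [2, 5, 6] / [3, 9] / [4];  Q = [1, 2, 6] / [3, 4] / [5]
  Insert 8 (step 7): P = [2, 5, 6, 8] / [3, 9] / [4];  Q = [1, 2, 6, 7] / [3, 4] / [5]
  Insert 7 (step 8): P = [2, 5, 6, 7] / [3, 8] / [4, 9];  Q = [1, 2, 6, 7] / [3, 4] / [5, 8]
  Insert 1 (step 9): P = [1, 5, 6, 7] / [2, 8] / [3, 9] / [4];  Q = [1, 2, 6, 7] / [3, 4] / [5, 8] / [9]
Final shape: (4, 2, 2, 1).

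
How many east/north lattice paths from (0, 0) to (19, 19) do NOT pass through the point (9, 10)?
Number of paths = 26811568916

Total paths from (0, 0) to (19, 19): C(38, 19) = 35345263800. Paths through (9, 10): (paths (0, 0) → (9, 10)) × (paths (9, 10) → (19, 19)) = C(19, 9) · C(19, 10) = 92378 · 92378 = 8533694884. Avoidance count = 35345263800 − 8533694884 = 26811568916.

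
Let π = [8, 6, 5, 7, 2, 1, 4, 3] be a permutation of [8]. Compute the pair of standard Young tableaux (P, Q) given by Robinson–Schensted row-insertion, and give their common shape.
P = [1, 3] / [2, 4] / [5, 7] / [6] / [8];  Q = [1, 4] / [2, 7] / [3, 8] / [5] / [6];  common shape = (2, 2, 2, 1, 1)

Row-insert the values π_1, π_2, … into P one at a time, bumping the leftmost entry strictly greater than the inserted value down to the next row. The recording tableau Q records, in position (i, j), the step at which that cell was added to P.
  Insert 8 (step 1): P = [8];  Q = [1]
  Insert 6 (step 2): P = [6] / [8];  Q = [1] / [2]
  Insert 5 (step 3): P = [5] / [6] / [8];  Q = [1] / [2] / [3]
  Insert 7 (step 4): P = [5, 7] / [6] / [8];  Q = [1, 4] / [2] / [3]
  Insert 2 (step 5): P = [2, 7] / [5] / [6] / [8];  Q = [1, 4] / [2] / [3] / [5]
  Insert 1 (step 6): P = [1, 7] / [2] / [5] / [6] / [8];  Q = [1, 4] / [2] / [3] / [5] / [6]
  Insert 4 (step 7): P = [1, 4] / [2, 7] / [5] / [6] / [8];  Q = [1, 4] / [2, 7] / [3] / [5] / [6]
  Insert 3 (step 8): P = [1, 3] / [2, 4] / [5, 7] / [6] / [8];  Q = [1, 4] / [2, 7] / [3, 8] / [5] / [6]
Final shape: (2, 2, 2, 1, 1).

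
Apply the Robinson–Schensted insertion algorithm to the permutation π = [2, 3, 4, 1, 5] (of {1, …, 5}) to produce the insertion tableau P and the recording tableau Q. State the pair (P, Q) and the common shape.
P = [1, 3, 4, 5] / [2];  Q = [1, 2, 3, 5] / [4];  common shape = (4, 1)

Row-insert the values π_1, π_2, … into P one at a time, bumping the leftmost entry strictly greater than the inserted value down to the next row. The recording tableau Q records, in position (i, j), the step at which that cell was added to P.
  Insert 2 (step 1): P = [2];  Q = [1]
  Insert 3 (step 2): P = [2, 3];  Q = [1, 2]
  Insert 4 (step 3): P = [2, 3, 4];  Q = [1, 2, 3]
  Insert 1 (step 4): P = [1, 3, 4] / [2];  Q = [1, 2, 3] / [4]
  Insert 5 (step 5): P = [1, 3, 4, 5] / [2];  Q = [1, 2, 3, 5] / [4]
Final shape: (4, 1).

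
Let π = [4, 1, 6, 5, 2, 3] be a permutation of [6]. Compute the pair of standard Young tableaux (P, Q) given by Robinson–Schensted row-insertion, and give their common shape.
P = [1, 2, 3] / [4, 5] / [6];  Q = [1, 3, 6] / [2, 4] / [5];  common shape = (3, 2, 1)

Row-insert the values π_1, π_2, … into P one at a time, bumping the leftmost entry strictly greater than the inserted value down to the next row. The recording tableau Q records, in position (i, j), the step at which that cell was added to P.
  Insert 4 (step 1): P = [4];  Q = [1]
  Insert 1 (step 2): P = [1] / [4];  Q = [1] / [2]
  Insert 6 (step 3): P = [1, 6] / [4];  Q = [1, 3] / [2]
  Insert 5 (step 4): P = [1, 5] / [4, 6];  Q = [1, 3] / [2, 4]
  Insert 2 (step 5): P = [1, 2] / [4, 5] / [6];  Q = [1, 3] / [2, 4] / [5]
  Insert 3 (step 6): P = [1, 2, 3] / [4, 5] / [6];  Q = [1, 3, 6] / [2, 4] / [5]
Final shape: (3, 2, 1).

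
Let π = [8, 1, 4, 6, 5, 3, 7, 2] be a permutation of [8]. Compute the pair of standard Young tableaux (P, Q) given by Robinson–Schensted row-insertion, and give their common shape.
P = [1, 2, 5, 7] / [3] / [4] / [6] / [8];  Q = [1, 3, 4, 7] / [2] / [5] / [6] / [8];  common shape = (4, 1, 1, 1, 1)

Row-insert the values π_1, π_2, … into P one at a time, bumping the leftmost entry strictly greater than the inserted value down to the next row. The recording tableau Q records, in position (i, j), the step at which that cell was added to P.
  Insert 8 (step 1): P = [8];  Q = [1]
  Insert 1 (step 2): P = [1] / [8];  Q = [1] / [2]
  Insert 4 (step 3): P = [1, 4] / [8];  Q = [1, 3] / [2]
  Insert 6 (step 4): P = [1, 4, 6] / [8];  Q = [1, 3, 4] / [2]
  Insert 5 (step 5): P = [1, 4, 5] / [6] / [8];  Q = [1, 3, 4] / [2] / [5]
  Insert 3 (step 6): P = [1, 3, 5] / [4] / [6] / [8];  Q = [1, 3, 4] / [2] / [5] / [6]
  Insert 7 (step 7): P = [1, 3, 5, 7] / [4] / [6] / [8];  Q = [1, 3, 4, 7] / [2] / [5] / [6]
  Insert 2 (step 8): P = [1, 2, 5, 7] / [3] / [4] / [6] / [8];  Q = [1, 3, 4, 7] / [2] / [5] / [6] / [8]
Final shape: (4, 1, 1, 1, 1).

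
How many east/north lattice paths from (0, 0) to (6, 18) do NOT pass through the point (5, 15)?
Number of paths = 72580

Total paths from (0, 0) to (6, 18): C(24, 6) = 134596. Paths through (5, 15): (paths (0, 0) → (5, 15)) × (paths (5, 15) → (6, 18)) = C(20, 5) · C(4, 1) = 15504 · 4 = 62016. Avoidance count = 134596 − 62016 = 72580.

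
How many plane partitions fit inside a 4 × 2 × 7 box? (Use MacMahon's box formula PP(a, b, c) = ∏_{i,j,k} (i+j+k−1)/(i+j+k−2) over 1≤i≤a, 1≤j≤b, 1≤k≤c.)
PP(4, 2, 7) = 32670

Evaluate the triple product over i = 1..4, j = 1..2, k = 1..7. The factors are (2/1) · (3/2) · (4/3) · (5/4) · (6/5) · (7/6) · (8/7) · (3/2) · … (56 factors total). The numerators and denominators telescope so the product is an integer; carrying out the multiplication exactly gives PP(4, 2, 7) = 32670.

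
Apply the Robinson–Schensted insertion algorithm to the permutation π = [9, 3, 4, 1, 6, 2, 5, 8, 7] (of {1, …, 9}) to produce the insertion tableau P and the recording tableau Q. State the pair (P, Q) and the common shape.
P = [1, 2, 5, 7] / [3, 4, 6, 8] / [9];  Q = [1, 3, 5, 8] / [2, 6, 7, 9] / [4];  common shape = (4, 4, 1)

Row-insert the values π_1, π_2, … into P one at a time, bumping the leftmost entry strictly greater than the inserted value down to the next row. The recording tableau Q records, in position (i, j), the step at which that cell was added to P.
  Insert 9 (step 1): P = [9];  Q = [1]
  Insert 3 (step 2): P = [3] / [9];  Q = [1] / [2]
  Insert 4 (step 3): P = [3, 4] / [9];  Q = [1, 3] / [2]
  Insert 1 (step 4): P = [1, 4] / [3] / [9];  Q = [1, 3] / [2] / [4]
  Insert 6 (step 5): P = [1, 4, 6] / [3] / [9];  Q = [1, 3, 5] / [2] / [4]
  Insert 2 (step 6): P = [1, 2, 6] / [3, 4] / [9];  Q = [1, 3, 5] / [2, 6] / [4]
  Insert 5 (step 7): P = [1, 2, 5] / [3, 4, 6] / [9];  Q = [1, 3, 5] / [2, 6, 7] / [4]
  Insert 8 (step 8): P = [1, 2, 5, 8] / [3, 4, 6] / [9];  Q = [1, 3, 5, 8] / [2, 6, 7] / [4]
  Insert 7 (step 9): P = [1, 2, 5, 7] / [3, 4, 6, 8] / [9];  Q = [1, 3, 5, 8] / [2, 6, 7, 9] / [4]
Final shape: (4, 4, 1).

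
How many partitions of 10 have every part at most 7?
p(10, parts ≤ 7) = 38

Partitions of 10 with all parts ≤ 7: 7+3, 7+2+1, 7+1+1+1, 6+4, 6+3+1, 6+2+2, 6+2+1+1, 6+1+1+1+1, 5+5, 5+4+1, 5+3+2, 5+3+1+1, 5+2+2+1, 5+2+1+1+1, 5+1+1+1+1+1, 4+4+2, 4+4+1+1, 4+3+3, 4+3+2+1, 4+3+1+1+1, 4+2+2+2, 4+2+2+1+1, 4+2+1+1+1+1, 4+1+1+1+1+1+1, 3+3+3+1, 3+3+2+2, 3+3+2+1+1, 3+3+1+1+1+1, 3+2+2+2+1, 3+2+2+1+1+1, … (38 total). Count = 38.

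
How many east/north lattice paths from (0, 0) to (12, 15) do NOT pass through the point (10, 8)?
Number of paths = 15808572

Total paths from (0, 0) to (12, 15): C(27, 12) = 17383860. Paths through (10, 8): (paths (0, 0) → (10, 8)) × (paths (10, 8) → (12, 15)) = C(18, 10) · C(9, 2) = 43758 · 36 = 1575288. Avoidance count = 17383860 − 1575288 = 15808572.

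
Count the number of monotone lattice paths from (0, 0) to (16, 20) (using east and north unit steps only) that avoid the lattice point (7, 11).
Number of paths = 5760589230

Total paths from (0, 0) to (16, 20): C(36, 16) = 7307872110. Paths through (7, 11): (paths (0, 0) → (7, 11)) × (paths (7, 11) → (16, 20)) = C(18, 7) · C(18, 9) = 31824 · 48620 = 1547282880. Avoidance count = 7307872110 − 1547282880 = 5760589230.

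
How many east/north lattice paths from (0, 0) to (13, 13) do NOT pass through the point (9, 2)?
Number of paths = 10325525

Total paths from (0, 0) to (13, 13): C(26, 13) = 10400600. Paths through (9, 2): (paths (0, 0) → (9, 2)) × (paths (9, 2) → (13, 13)) = C(11, 9) · C(15, 4) = 55 · 1365 = 75075. Avoidance count = 10400600 − 75075 = 10325525.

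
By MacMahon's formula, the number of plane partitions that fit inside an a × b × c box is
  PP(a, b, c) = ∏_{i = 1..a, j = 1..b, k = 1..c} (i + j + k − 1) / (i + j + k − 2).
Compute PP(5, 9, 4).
PP(5, 9, 4) = 23029990984

Evaluate the triple product over i = 1..5, j = 1..9, k = 1..4. The factors are (2/1) · (3/2) · (4/3) · (5/4) · (3/2) · (4/3) · (5/4) · (6/5) · … (180 factors total). The numerators and denominators telescope so the product is an integer; carrying out the multiplication exactly gives PP(5, 9, 4) = 23029990984.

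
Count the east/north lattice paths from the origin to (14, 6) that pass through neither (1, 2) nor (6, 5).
Number of paths = 28974

Inclusion–exclusion. Total paths: C(20, 14) = 38760. Through P₁: C(3, 1)·C(17, 13) = 7140. Through P₂: C(11, 6)·C(9, 8) = 4158. Since P₁ is strictly southwest of P₂, a monotone path through both must visit P₁ then P₂; paths through both = C(3, 1)·C(8, 5)·C(9, 8) = 1512. Avoid both = 38760 − 7140 − 4158 + 1512 = 28974.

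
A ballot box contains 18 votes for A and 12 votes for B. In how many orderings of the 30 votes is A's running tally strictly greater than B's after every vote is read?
Strict-lead orderings = 17298645

Total orderings of the 30 votes with 18 for A: C(30, 18) = 86493225. By the Bertrand ballot formula (Cycle Lemma / reflection principle), the number of orderings in which A is strictly ahead of B throughout is (p − q)/(p + q) · C(p + q, p) = (18 − 12)/(18 + 12) · 86493225 = 17298645.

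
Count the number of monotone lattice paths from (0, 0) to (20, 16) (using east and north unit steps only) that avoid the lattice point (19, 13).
Number of paths = 5918377710

Total paths from (0, 0) to (20, 16): C(36, 20) = 7307872110. Paths through (19, 13): (paths (0, 0) → (19, 13)) × (paths (19, 13) → (20, 16)) = C(32, 19) · C(4, 1) = 347373600 · 4 = 1389494400. Avoidance count = 7307872110 − 1389494400 = 5918377710.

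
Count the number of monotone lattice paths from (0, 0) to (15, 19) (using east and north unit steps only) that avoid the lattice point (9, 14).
Number of paths = 1478425740

Total paths from (0, 0) to (15, 19): C(34, 15) = 1855967520. Paths through (9, 14): (paths (0, 0) → (9, 14)) × (paths (9, 14) → (15, 19)) = C(23, 9) · C(11, 6) = 817190 · 462 = 377541780. Avoidance count = 1855967520 − 377541780 = 1478425740.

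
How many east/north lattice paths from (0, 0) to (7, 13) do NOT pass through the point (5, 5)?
Number of paths = 66180

Total paths from (0, 0) to (7, 13): C(20, 7) = 77520. Paths through (5, 5): (paths (0, 0) → (5, 5)) × (paths (5, 5) → (7, 13)) = C(10, 5) · C(10, 2) = 252 · 45 = 11340. Avoidance count = 77520 − 11340 = 66180.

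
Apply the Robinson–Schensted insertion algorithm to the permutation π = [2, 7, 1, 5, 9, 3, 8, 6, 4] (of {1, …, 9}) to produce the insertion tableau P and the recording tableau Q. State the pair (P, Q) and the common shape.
P = [1, 3, 4] / [2, 5, 6] / [7, 8] / [9];  Q = [1, 2, 5] / [3, 4, 7] / [6, 8] / [9];  common shape = (3, 3, 2, 1)

Row-insert the values π_1, π_2, … into P one at a time, bumping the leftmost entry strictly greater than the inserted value down to the next row. The recording tableau Q records, in position (i, j), the step at which that cell was added to P.
  Insert 2 (step 1): P = [2];  Q = [1]
  Insert 7 (step 2): P = [2, 7];  Q = [1, 2]
  Insert 1 (step 3): P = [1, 7] / [2];  Q = [1, 2] / [3]
  Insert 5 (step 4): P = [1, 5] / [2, 7];  Q = [1, 2] / [3, 4]
  Insert 9 (step 5): P = [1, 5, 9] / [2, 7];  Q = [1, 2, 5] / [3, 4]
  Insert 3 (step 6): P = [1, 3, 9] / [2, 5] / [7];  Q = [1, 2, 5] / [3, 4] / [6]
  Insert 8 (step 7): P = [1, 3, 8] / [2, 5, 9] / [7];  Q = [1, 2, 5] / [3, 4, 7] / [6]
  Insert 6 (step 8): P = [1, 3, 6] / [2, 5, 8] / [7, 9];  Q = [1, 2, 5] / [3, 4, 7] / [6, 8]
  Insert 4 (step 9): P = [1, 3, 4] / [2, 5, 6] / [7, 8] / [9];  Q = [1, 2, 5] / [3, 4, 7] / [6, 8] / [9]
Final shape: (3, 3, 2, 1).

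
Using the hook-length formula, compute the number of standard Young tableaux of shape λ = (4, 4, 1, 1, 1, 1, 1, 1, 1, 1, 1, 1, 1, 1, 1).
# SYT of shape (4, 4, 1, 1, 1, 1, 1, 1, 1, 1, 1, 1, 1, 1, 1) = 186200

Hook-length formula: f^λ = n! / Π hook(c), product over all cells c of the Young diagram. For λ = (4, 4, 1, 1, 1, 1, 1, 1, 1, 1, 1, 1, 1, 1, 1), n = 21 boxes. Hook lengths by row (left-to-right, top-to-bottom): [18, 4, 3, 2]; [17, 3, 2, 1]; [13]; [12]; [11]; [10]; [9]; [8]; [7]; [6]; [5]; [4]; [3]; [2]; [1]. Product of hooks = 274387444531200. So f^λ = 21! / 274387444531200 = 51090942171709440000 / 274387444531200 = 186200.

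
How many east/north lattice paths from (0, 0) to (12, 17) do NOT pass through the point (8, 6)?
Number of paths = 47796840

Total paths from (0, 0) to (12, 17): C(29, 12) = 51895935. Paths through (8, 6): (paths (0, 0) → (8, 6)) × (paths (8, 6) → (12, 17)) = C(14, 8) · C(15, 4) = 3003 · 1365 = 4099095. Avoidance count = 51895935 − 4099095 = 47796840.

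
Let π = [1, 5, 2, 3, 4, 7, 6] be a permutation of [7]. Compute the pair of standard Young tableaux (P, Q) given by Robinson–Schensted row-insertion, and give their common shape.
P = [1, 2, 3, 4, 6] / [5, 7];  Q = [1, 2, 4, 5, 6] / [3, 7];  common shape = (5, 2)

Row-insert the values π_1, π_2, … into P one at a time, bumping the leftmost entry strictly greater than the inserted value down to the next row. The recording tableau Q records, in position (i, j), the step at which that cell was added to P.
  Insert 1 (step 1): P = [1];  Q = [1]
  Insert 5 (step 2): P = [1, 5];  Q = [1, 2]
  Insert 2 (step 3): P = [1, 2] / [5];  Q = [1, 2] / [3]
  Insert 3 (step 4): P = [1, 2, 3] / [5];  Q = [1, 2, 4] / [3]
  Insert 4 (step 5): P = [1, 2, 3, 4] / [5];  Q = [1, 2, 4, 5] / [3]
  Insert 7 (step 6): P = [1, 2, 3, 4, 7] / [5];  Q = [1, 2, 4, 5, 6] / [3]
  Insert 6 (step 7): P = [1, 2, 3, 4, 6] / [5, 7];  Q = [1, 2, 4, 5, 6] / [3, 7]
Final shape: (5, 2).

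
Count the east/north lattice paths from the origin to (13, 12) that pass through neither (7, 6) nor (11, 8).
Number of paths = 2867086

Inclusion–exclusion. Total paths: C(25, 13) = 5200300. Through P₁: C(13, 7)·C(12, 6) = 1585584. Through P₂: C(19, 11)·C(6, 2) = 1133730. Since P₁ is strictly southwest of P₂, a monotone path through both must visit P₁ then P₂; paths through both = C(13, 7)·C(6, 4)·C(6, 2) = 386100. Avoid both = 5200300 − 1585584 − 1133730 + 386100 = 2867086.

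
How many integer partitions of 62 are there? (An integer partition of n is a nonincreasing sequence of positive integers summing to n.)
p(62) = 1300156

Compute p(n) via the recurrence p(n, m) = p(n, m−1) + p(n−m, m), where p(n, m) counts partitions of n with all parts ≤ m and p(n) = p(n, n). The base cases are p(0, m) = 1 and p(n, 0) = 0 for n > 0. Filling the table yields p(62) = 1300156. (Euler's pentagonal recurrence is an alternative.)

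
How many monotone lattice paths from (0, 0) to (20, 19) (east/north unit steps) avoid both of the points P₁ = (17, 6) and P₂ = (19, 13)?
Number of paths = 66460557534

Inclusion–exclusion. Total paths: C(39, 20) = 68923264410. Through P₁: C(23, 17)·C(16, 3) = 56530320. Through P₂: C(32, 19)·C(7, 1) = 2431615200. Since P₁ is strictly southwest of P₂, a monotone path through both must visit P₁ then P₂; paths through both = C(23, 17)·C(9, 2)·C(7, 1) = 25438644. Avoid both = 68923264410 − 56530320 − 2431615200 + 25438644 = 66460557534.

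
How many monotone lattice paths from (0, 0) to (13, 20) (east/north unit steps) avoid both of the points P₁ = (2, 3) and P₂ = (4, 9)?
Number of paths = 285362040

Inclusion–exclusion. Total paths: C(33, 13) = 573166440. Through P₁: C(5, 2)·C(28, 11) = 214741800. Through P₂: C(13, 4)·C(20, 9) = 120091400. Since P₁ is strictly southwest of P₂, a monotone path through both must visit P₁ then P₂; paths through both = C(5, 2)·C(8, 2)·C(20, 9) = 47028800. Avoid both = 573166440 − 214741800 − 120091400 + 47028800 = 285362040.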